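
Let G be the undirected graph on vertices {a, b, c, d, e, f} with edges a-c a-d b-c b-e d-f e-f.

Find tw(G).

2

A width-2 tree decomposition is:
Bags: B1 = {a, b, c}  B2 = {a, b, d}  B3 = {b, d, f}  B4 = {b, e, f}
Tree: B1–B2, B2–B3, B3–B4
Every bag has size at most 3, so the width is 3 − 1 = 2 and tw(G) ≤ 2. The edges b–c–a–d–f–e–b form a cycle, so G is not a tree and its treewidth is at least 2. Hence tw(G) = 2 exactly.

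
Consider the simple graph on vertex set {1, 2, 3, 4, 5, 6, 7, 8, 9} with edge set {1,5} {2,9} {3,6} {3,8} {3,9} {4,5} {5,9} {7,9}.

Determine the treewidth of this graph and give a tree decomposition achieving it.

Every bag has size at most 2, so the width is 2 − 1 = 1 and tw(G) ≤ 1. G has an edge, so its treewidth is at least 1. Combining the bounds, tw(G) = 1.

Treewidth 1.
Bags: B1 = {5, 9}  B2 = {1, 5}  B3 = {3, 9}  B4 = {3, 8}  B5 = {7, 9}  B6 = {3, 6}  B7 = {4, 5}  B8 = {2, 9}
Tree: B1–B2, B1–B3, B3–B4, B3–B5, B3–B6, B1–B7, B3–B8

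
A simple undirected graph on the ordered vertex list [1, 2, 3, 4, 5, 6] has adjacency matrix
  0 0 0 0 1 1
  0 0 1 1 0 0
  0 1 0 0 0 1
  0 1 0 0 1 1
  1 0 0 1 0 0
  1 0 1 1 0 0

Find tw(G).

A width-2 tree decomposition is:
Bags: B1 = {2, 3, 6}  B2 = {2, 4, 6}  B3 = {1, 4, 6}  B4 = {1, 4, 5}
Tree: B1–B2, B2–B3, B3–B4
Every bag has size at most 3, so the width is 3 − 1 = 2 and tw(G) ≤ 2. For the lower bound, G contains the cycle 3–2–4–6–3, so G is not a forest; only forests have treewidth ≤ 1, hence tw(G) ≥ 2. Therefore the treewidth is 2.

2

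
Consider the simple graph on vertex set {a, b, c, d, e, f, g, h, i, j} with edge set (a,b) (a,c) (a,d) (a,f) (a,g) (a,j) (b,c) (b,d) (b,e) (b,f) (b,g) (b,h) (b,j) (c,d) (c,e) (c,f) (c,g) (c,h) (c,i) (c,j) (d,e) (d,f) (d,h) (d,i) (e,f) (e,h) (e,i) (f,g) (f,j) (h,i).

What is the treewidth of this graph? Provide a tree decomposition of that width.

Each bag holds 5 vertices, so the decomposition has width 4, which upper-bounds the treewidth. On the other hand G contains the 5-clique {b, c, d, e, h}. A clique must lie in a single bag of any decomposition, so no decomposition can have width below 4. Therefore the treewidth is 4.

Treewidth 4.
One such decomposition:
Bags: B1 = {b, c, d, e, f}  B2 = {a, b, c, d, f}  B3 = {b, c, d, e, h}  B4 = {a, b, c, f, g}  B5 = {c, d, e, h, i}  B6 = {a, b, c, f, j}
Tree: B1–B2, B1–B3, B2–B4, B3–B5, B2–B6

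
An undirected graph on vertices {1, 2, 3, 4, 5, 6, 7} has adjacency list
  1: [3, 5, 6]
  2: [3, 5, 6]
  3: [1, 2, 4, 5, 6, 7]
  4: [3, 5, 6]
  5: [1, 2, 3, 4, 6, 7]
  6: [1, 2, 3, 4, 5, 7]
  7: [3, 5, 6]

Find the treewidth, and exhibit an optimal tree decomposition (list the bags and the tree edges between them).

Treewidth 3.
Bags: B1 = {1, 3, 5, 6}  B2 = {2, 3, 5, 6}  B3 = {3, 4, 5, 6}  B4 = {3, 5, 6, 7}
Tree: B1–B2, B1–B3, B2–B4

Each bag holds 4 vertices, so the decomposition has width 3, which upper-bounds the treewidth. Conversely, {1, 3, 5, 6} is a clique of size 4, and the vertices of any clique must share a bag in every tree decomposition; so some bag has ≥ 4 vertices and tw(G) ≥ 3. Combining the bounds, tw(G) = 3.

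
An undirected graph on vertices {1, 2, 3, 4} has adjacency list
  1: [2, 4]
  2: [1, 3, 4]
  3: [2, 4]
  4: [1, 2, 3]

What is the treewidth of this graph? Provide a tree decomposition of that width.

Each bag holds 3 vertices, so the decomposition has width 2, which upper-bounds the treewidth. Conversely, {1, 2, 4} is a clique of size 3, and the vertices of any clique must share a bag in every tree decomposition; so some bag has ≥ 3 vertices and tw(G) ≥ 2. The upper and lower bounds meet at 2, so that is the treewidth.

Treewidth 2.
One optimal decomposition is:
Bags: B1 = {2, 3, 4}  B2 = {1, 2, 4}
Tree: B1–B2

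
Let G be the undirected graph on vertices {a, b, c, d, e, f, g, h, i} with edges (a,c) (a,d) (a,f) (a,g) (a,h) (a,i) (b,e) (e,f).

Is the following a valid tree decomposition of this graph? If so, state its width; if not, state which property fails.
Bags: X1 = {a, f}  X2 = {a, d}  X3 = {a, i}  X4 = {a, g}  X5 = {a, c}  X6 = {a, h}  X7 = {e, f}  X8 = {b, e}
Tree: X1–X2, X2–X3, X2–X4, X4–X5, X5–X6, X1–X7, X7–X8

Yes; width 1.

Every vertex of G appears in some bag (union = {a, b, c, d, e, f, g, h, i}); every edge is covered by a bag; and for each vertex v the set of bags containing v is connected in the bag tree. The decomposition is therefore valid. The largest bag has 2 vertices, so the width is 1.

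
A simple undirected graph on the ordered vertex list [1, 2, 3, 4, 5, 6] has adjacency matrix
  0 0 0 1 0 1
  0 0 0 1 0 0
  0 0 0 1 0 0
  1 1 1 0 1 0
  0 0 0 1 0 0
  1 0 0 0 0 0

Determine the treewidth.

1

A width-1 tree decomposition is:
Bags: B1 = {1, 4}  B2 = {4, 5}  B3 = {2, 4}  B4 = {1, 6}  B5 = {3, 4}
Tree: B1–B2, B2–B3, B1–B4, B2–B5
The largest bag has 2 vertices, giving width 1; this decomposition certifies tw(G) ≤ 1. Since G has at least one edge (e.g. 4–1), it is not an edgeless graph, so tw(G) ≥ 1. Therefore the treewidth is 1.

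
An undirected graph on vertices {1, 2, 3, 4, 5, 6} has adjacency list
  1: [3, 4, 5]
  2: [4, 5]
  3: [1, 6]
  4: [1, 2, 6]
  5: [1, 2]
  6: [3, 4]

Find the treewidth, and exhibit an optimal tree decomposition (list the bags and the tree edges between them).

The largest bag has 3 vertices, giving width 2; this decomposition certifies tw(G) ≤ 2. For the lower bound, G contains the cycle 3–6–4–1–3, so G is not a forest; only forests have treewidth ≤ 1, hence tw(G) ≥ 2. The upper and lower bounds meet at 2, so that is the treewidth.

Treewidth 2.
Bags: B1 = {1, 3, 6}  B2 = {1, 4, 6}  B3 = {1, 4, 5}  B4 = {2, 4, 5}
Tree: B1–B2, B2–B3, B3–B4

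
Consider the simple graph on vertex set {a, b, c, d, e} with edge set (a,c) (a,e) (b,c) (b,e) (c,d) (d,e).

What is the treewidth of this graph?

2

A width-2 tree decomposition is:
Bags: B1 = {a, c, e}  B2 = {b, c, e}  B3 = {c, d, e}
Tree: B1–B2, B2–B3
The largest bag has 3 vertices, giving width 2; this decomposition certifies tw(G) ≤ 2. For the lower bound, G contains the cycle a–c–b–e–a, so G is not a forest; only forests have treewidth ≤ 1, hence tw(G) ≥ 2. Hence tw(G) = 2 exactly.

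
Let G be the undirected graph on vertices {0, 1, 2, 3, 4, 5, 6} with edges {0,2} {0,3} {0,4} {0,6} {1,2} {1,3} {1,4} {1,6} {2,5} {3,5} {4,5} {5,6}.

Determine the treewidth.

3

A width-3 tree decomposition is:
Bags: B1 = {0, 1, 5, 6}  B2 = {0, 1, 4, 5}  B3 = {0, 1, 2, 5}  B4 = {0, 1, 3, 5}
Tree: B1–B2, B2–B3, B3–B4
The largest bag has 4 vertices, giving width 3; this decomposition certifies tw(G) ≤ 3. For the lower bound: the 4 vertex sets {0,6}, {4,5}, {1}, {2} are disjoint, each induces a connected subgraph, and every pair is joined by at least one edge of G. Contracting each set to a single vertex therefore yields K_{4} as a minor, and since treewidth is minor-monotone, tw(G) ≥ tw(K_{4}) = 3. Therefore the treewidth is 3.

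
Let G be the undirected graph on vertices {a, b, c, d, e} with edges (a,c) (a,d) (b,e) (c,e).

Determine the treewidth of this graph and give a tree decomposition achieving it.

Treewidth 1.
Bags: B1 = {c, e}  B2 = {a, c}  B3 = {b, e}  B4 = {a, d}
Tree: B1–B2, B1–B3, B2–B4

Every bag has size at most 2, so the width is 2 − 1 = 1 and tw(G) ≤ 1. Since G has at least one edge (e.g. e–c), it is not an edgeless graph, so tw(G) ≥ 1. Combining the bounds, tw(G) = 1.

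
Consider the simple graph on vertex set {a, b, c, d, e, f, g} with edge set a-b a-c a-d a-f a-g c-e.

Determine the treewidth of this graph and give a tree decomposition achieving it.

Every bag has size at most 2, so the width is 2 − 1 = 1 and tw(G) ≤ 1. Any graph with an edge has treewidth ≥ 1, and G has the edge a–b. Hence tw(G) = 1 exactly.

Treewidth 1.
Bags: B1 = {a, b}  B2 = {a, c}  B3 = {c, e}  B4 = {a, g}  B5 = {a, d}  B6 = {a, f}
Tree: B1–B2, B2–B3, B2–B4, B2–B5, B1–B6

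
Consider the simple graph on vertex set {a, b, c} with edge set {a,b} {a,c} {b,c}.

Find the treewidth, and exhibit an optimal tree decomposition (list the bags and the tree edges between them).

With just one bag of size 3, the width is 3 − 1 = 2, so tw(G) ≤ 2. Conversely, {a, b, c} is a clique of size 3, and the vertices of any clique must share a bag in every tree decomposition; so some bag has ≥ 3 vertices and tw(G) ≥ 2. Therefore the treewidth is 2.

Treewidth 2.
Bags: B1 = {a, b, c}
Tree: (single bag)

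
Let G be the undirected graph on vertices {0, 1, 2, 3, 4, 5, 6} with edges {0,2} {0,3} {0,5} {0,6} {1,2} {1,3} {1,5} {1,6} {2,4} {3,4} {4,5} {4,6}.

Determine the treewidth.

3

A width-3 tree decomposition is:
Bags: B1 = {0, 1, 3, 4}  B2 = {0, 1, 2, 4}  B3 = {0, 1, 4, 5}  B4 = {0, 1, 4, 6}
Tree: B1–B2, B2–B3, B3–B4
The largest bag has 4 vertices, giving width 3; this decomposition certifies tw(G) ≤ 3. For the lower bound: the 4 vertex sets {0,3}, {2,4}, {1}, {5} are disjoint, each induces a connected subgraph, and every pair is joined by at least one edge of G. Contracting each set to a single vertex therefore yields K_{4} as a minor, and since treewidth is minor-monotone, tw(G) ≥ tw(K_{4}) = 3. Combining the bounds, tw(G) = 3.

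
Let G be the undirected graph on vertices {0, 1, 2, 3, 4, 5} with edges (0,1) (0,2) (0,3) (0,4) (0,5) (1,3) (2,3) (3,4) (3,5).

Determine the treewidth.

A width-2 tree decomposition is:
Bags: B1 = {0, 3, 4}  B2 = {0, 2, 3}  B3 = {0, 1, 3}  B4 = {0, 3, 5}
Tree: B1–B2, B2–B3, B2–B4
Every bag has size at most 3, so the width is 3 − 1 = 2 and tw(G) ≤ 2. For the lower bound, the 3 vertices {0, 1, 3} are pairwise adjacent, and any tree decomposition puts a clique entirely inside one bag — forcing width ≥ 2. Combining the bounds, tw(G) = 2.

2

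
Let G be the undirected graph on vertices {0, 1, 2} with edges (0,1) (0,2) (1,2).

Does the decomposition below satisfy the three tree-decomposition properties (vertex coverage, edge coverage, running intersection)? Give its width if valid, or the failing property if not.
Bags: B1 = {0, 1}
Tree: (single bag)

A tree decomposition must satisfy three properties: every vertex lies in some bag; for every edge, both endpoints lie together in some bag; and for every vertex, the bags containing it form a connected subtree. Here vertex 2 appears in no bag, so the decomposition is invalid.

No — vertex 2 appears in no bag.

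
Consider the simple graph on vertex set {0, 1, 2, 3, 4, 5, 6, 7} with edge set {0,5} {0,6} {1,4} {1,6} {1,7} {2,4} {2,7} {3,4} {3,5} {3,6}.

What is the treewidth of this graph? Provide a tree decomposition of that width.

Each bag holds 3 vertices, so the decomposition has width 2, which upper-bounds the treewidth. The edges 7–2–4–1–7 form a cycle, so G is not a tree and its treewidth is at least 2. Therefore the treewidth is 2.

Treewidth 2.
Bags: B1 = {1, 2, 7}  B2 = {1, 2, 4}  B3 = {1, 4, 6}  B4 = {3, 4, 6}  B5 = {0, 3, 6}  B6 = {0, 3, 5}
Tree: B1–B2, B2–B3, B3–B4, B4–B5, B5–B6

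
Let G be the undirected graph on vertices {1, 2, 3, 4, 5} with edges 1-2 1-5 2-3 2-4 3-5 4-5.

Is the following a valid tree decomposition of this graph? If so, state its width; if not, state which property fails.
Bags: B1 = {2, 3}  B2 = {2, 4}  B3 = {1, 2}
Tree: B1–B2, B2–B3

A tree decomposition must satisfy three properties: every vertex lies in some bag; for every edge, both endpoints lie together in some bag; and for every vertex, the bags containing it form a connected subtree. Here vertex 5 appears in no bag, so the decomposition is invalid.

No — vertex 5 appears in no bag.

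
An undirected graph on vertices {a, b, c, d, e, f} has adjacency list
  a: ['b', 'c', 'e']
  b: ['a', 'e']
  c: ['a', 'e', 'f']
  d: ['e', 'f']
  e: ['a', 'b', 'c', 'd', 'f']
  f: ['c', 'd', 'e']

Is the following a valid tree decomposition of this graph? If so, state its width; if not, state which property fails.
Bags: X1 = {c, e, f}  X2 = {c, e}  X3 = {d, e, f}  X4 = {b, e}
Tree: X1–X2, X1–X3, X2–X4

A tree decomposition must satisfy three properties: every vertex lies in some bag; for every edge, both endpoints lie together in some bag; and for every vertex, the bags containing it form a connected subtree. Here vertex a appears in no bag, so the decomposition is invalid.

No — vertex a appears in no bag.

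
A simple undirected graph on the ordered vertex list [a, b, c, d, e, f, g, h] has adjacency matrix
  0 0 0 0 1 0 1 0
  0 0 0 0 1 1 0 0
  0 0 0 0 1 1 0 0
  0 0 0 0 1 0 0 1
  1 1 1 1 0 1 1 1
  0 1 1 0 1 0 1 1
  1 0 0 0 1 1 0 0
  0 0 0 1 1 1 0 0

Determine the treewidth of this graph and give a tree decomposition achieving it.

Every bag has size at most 3, so the width is 3 − 1 = 2 and tw(G) ≤ 2. Conversely, {d, e, h} is a clique of size 3, and the vertices of any clique must share a bag in every tree decomposition; so some bag has ≥ 3 vertices and tw(G) ≥ 2. Therefore the treewidth is 2.

Treewidth 2.
One such decomposition:
Bags: B1 = {c, e, f}  B2 = {e, f, g}  B3 = {e, f, h}  B4 = {a, e, g}  B5 = {b, e, f}  B6 = {d, e, h}
Tree: B1–B2, B1–B3, B2–B4, B3–B5, B3–B6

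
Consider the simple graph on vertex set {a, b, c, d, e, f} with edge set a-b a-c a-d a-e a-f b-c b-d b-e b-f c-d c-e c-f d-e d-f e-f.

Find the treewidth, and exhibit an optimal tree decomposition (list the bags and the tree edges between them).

A single bag containing all 6 vertices is trivially a valid decomposition of width 5. For the lower bound, the 6 vertices {a, b, c, d, e, f} are pairwise adjacent, and any tree decomposition puts a clique entirely inside one bag — forcing width ≥ 5. Combining the bounds, tw(G) = 5.

Treewidth 5.
One optimal decomposition is:
Bags: B1 = {a, b, c, d, e, f}
Tree: (single bag)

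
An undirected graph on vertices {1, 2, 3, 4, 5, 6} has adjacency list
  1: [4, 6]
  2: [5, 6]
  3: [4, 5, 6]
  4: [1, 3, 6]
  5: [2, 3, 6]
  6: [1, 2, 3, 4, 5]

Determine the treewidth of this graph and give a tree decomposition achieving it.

Treewidth 2.
One optimal decomposition is:
Bags: B1 = {1, 4, 6}  B2 = {3, 4, 6}  B3 = {3, 5, 6}  B4 = {2, 5, 6}
Tree: B1–B2, B2–B3, B3–B4

Each bag holds 3 vertices, so the decomposition has width 2, which upper-bounds the treewidth. On the other hand G contains the 3-clique {1, 4, 6}. A clique must lie in a single bag of any decomposition, so no decomposition can have width below 2. Combining the bounds, tw(G) = 2.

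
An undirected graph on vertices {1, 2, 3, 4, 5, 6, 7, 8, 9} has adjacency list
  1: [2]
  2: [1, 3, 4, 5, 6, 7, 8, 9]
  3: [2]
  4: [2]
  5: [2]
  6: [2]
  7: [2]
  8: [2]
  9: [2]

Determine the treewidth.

A width-1 tree decomposition is:
Bags: B1 = {2, 5}  B2 = {1, 2}  B3 = {2, 8}  B4 = {2, 3}  B5 = {2, 9}  B6 = {2, 6}  B7 = {2, 7}  B8 = {2, 4}
Tree: B1–B2, B1–B3, B1–B4, B4–B5, B1–B6, B5–B7, B3–B8
Every bag has size at most 2, so the width is 2 − 1 = 1 and tw(G) ≤ 1. Since G has at least one edge (e.g. 5–2), it is not an edgeless graph, so tw(G) ≥ 1. Hence tw(G) = 1 exactly.

1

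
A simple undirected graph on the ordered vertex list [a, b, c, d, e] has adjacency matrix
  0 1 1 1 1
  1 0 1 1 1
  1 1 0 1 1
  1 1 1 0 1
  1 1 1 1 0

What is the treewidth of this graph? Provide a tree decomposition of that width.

Treewidth 4.
One optimal decomposition is:
Bags: B1 = {a, b, c, d, e}
Tree: (single bag)

A single bag containing all 5 vertices is trivially a valid decomposition of width 4. On the other hand G contains the 5-clique {a, b, c, d, e}. A clique must lie in a single bag of any decomposition, so no decomposition can have width below 4. Hence tw(G) = 4 exactly.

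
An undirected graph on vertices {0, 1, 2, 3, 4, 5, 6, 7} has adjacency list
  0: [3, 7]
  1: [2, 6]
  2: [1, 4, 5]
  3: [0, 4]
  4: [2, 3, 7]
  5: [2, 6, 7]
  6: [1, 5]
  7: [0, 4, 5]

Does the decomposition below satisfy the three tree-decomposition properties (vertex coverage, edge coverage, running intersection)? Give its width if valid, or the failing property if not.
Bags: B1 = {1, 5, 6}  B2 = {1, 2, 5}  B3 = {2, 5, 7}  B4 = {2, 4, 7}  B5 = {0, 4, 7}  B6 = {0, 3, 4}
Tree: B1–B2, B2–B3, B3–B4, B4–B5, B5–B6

Every vertex of G appears in some bag (union = {0, 1, 2, 3, 4, 5, 6, 7}); every edge is covered by a bag; and for each vertex v the set of bags containing v is connected in the bag tree. The decomposition is therefore valid. The largest bag has 3 vertices, so the width is 2.

Yes; width 2.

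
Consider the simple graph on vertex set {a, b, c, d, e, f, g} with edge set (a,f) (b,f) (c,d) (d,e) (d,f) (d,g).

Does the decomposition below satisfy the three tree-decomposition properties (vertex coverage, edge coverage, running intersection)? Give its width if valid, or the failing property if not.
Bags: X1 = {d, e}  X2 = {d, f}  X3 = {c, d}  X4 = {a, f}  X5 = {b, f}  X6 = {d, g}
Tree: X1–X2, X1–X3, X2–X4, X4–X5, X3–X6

Every vertex of G appears in some bag (union = {a, b, c, d, e, f, g}); every edge is covered by a bag; and for each vertex v the set of bags containing v is connected in the bag tree. The decomposition is therefore valid. The largest bag has 2 vertices, so the width is 1.

Yes; width 1.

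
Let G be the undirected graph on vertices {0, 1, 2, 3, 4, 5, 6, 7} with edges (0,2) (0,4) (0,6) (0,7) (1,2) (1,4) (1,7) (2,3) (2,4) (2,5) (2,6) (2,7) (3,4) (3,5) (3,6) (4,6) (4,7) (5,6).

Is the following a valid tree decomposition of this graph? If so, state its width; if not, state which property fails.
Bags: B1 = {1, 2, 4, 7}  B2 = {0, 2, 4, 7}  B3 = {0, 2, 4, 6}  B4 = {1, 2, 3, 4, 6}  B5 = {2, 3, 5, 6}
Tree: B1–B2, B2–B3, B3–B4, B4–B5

No — bags containing vertex 1 are not connected in the tree.

A tree decomposition must satisfy three properties: every vertex lies in some bag; for every edge, both endpoints lie together in some bag; and for every vertex, the bags containing it form a connected subtree. Here bags containing vertex 1 are not connected in the tree, so the decomposition is invalid.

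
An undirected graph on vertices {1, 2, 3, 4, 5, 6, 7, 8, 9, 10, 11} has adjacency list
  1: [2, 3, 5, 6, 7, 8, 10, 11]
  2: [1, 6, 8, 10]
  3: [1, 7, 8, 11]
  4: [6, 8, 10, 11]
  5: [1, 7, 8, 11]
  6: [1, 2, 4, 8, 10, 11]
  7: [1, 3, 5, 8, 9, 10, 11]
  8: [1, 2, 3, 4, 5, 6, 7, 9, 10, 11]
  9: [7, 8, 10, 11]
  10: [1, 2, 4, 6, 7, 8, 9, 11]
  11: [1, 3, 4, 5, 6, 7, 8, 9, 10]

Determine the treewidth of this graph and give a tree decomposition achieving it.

Treewidth 4.
One such decomposition:
Bags: B1 = {7, 8, 9, 10, 11}  B2 = {1, 7, 8, 10, 11}  B3 = {1, 6, 8, 10, 11}  B4 = {4, 6, 8, 10, 11}  B5 = {1, 5, 7, 8, 11}  B6 = {1, 2, 6, 8, 10}  B7 = {1, 3, 7, 8, 11}
Tree: B1–B2, B2–B3, B3–B4, B2–B5, B3–B6, B5–B7

The largest bag has 5 vertices, giving width 4; this decomposition certifies tw(G) ≤ 4. For the lower bound, the 5 vertices {1, 2, 6, 8, 10} are pairwise adjacent, and any tree decomposition puts a clique entirely inside one bag — forcing width ≥ 4. Hence tw(G) = 4 exactly.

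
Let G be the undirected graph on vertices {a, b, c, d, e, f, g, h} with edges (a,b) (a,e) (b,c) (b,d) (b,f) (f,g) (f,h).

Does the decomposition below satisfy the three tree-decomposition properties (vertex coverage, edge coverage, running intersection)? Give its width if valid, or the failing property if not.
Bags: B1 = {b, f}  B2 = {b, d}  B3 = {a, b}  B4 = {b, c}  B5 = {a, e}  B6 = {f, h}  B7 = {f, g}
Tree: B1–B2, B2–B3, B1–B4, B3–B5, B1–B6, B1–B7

Every vertex of G appears in some bag (union = {a, b, c, d, e, f, g, h}); every edge is covered by a bag; and for each vertex v the set of bags containing v is connected in the bag tree. The decomposition is therefore valid. The largest bag has 2 vertices, so the width is 1.

Yes; width 1.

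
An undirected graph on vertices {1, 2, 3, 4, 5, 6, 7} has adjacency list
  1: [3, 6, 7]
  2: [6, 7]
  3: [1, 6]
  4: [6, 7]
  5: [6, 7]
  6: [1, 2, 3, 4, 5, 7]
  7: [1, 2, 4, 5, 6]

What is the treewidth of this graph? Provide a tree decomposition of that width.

Each bag holds 3 vertices, so the decomposition has width 2, which upper-bounds the treewidth. Conversely, {1, 3, 6} is a clique of size 3, and the vertices of any clique must share a bag in every tree decomposition; so some bag has ≥ 3 vertices and tw(G) ≥ 2. Combining the bounds, tw(G) = 2.

Treewidth 2.
One optimal decomposition is:
Bags: B1 = {2, 6, 7}  B2 = {1, 6, 7}  B3 = {4, 6, 7}  B4 = {1, 3, 6}  B5 = {5, 6, 7}
Tree: B1–B2, B1–B3, B2–B4, B2–B5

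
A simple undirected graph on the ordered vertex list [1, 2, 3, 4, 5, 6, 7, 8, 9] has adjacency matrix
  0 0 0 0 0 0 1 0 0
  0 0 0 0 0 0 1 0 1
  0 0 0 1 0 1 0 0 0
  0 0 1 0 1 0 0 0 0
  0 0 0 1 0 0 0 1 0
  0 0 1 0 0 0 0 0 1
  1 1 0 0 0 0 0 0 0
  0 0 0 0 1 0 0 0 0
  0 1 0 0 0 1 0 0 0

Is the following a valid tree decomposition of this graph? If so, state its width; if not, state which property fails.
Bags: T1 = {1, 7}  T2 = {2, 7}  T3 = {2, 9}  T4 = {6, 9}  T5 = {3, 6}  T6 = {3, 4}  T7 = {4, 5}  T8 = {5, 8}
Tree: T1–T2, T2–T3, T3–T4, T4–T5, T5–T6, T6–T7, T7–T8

Yes; width 1.

Vertex coverage: the bags together contain {1, 2, 3, 4, 5, 6, 7, 8, 9}, the full vertex set. Edge coverage: each edge of G has both endpoints in at least one bag. Running intersection: for every vertex, the bags containing it form a connected subtree. All three properties hold, so this is a valid tree decomposition of width max|bag| − 1 = 1, and hence tw(G) ≤ 1.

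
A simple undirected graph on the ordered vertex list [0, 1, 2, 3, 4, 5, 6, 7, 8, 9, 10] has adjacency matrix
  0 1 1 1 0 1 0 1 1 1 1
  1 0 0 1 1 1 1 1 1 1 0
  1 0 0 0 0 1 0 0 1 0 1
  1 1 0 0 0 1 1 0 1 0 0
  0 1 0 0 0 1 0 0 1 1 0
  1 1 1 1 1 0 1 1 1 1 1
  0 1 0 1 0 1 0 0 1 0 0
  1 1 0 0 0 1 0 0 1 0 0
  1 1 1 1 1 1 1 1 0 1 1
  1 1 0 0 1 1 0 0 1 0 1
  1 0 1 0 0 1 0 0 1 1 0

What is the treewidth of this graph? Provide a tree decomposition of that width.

Each bag holds 5 vertices, so the decomposition has width 4, which upper-bounds the treewidth. For the lower bound, the 5 vertices {0, 1, 5, 8, 9} are pairwise adjacent, and any tree decomposition puts a clique entirely inside one bag — forcing width ≥ 4. Therefore the treewidth is 4.

Treewidth 4.
One such decomposition:
Bags: B1 = {0, 5, 8, 9, 10}  B2 = {0, 1, 5, 8, 9}  B3 = {0, 1, 3, 5, 8}  B4 = {0, 1, 5, 7, 8}  B5 = {1, 3, 5, 6, 8}  B6 = {0, 2, 5, 8, 10}  B7 = {1, 4, 5, 8, 9}
Tree: B1–B2, B2–B3, B2–B4, B3–B5, B1–B6, B2–B7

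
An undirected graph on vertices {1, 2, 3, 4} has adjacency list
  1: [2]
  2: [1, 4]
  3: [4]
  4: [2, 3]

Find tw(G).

A width-1 tree decomposition is:
Bags: B1 = {3, 4}  B2 = {2, 4}  B3 = {1, 2}
Tree: B1–B2, B2–B3
The largest bag has 2 vertices, giving width 1; this decomposition certifies tw(G) ≤ 1. G has an edge, so its treewidth is at least 1. Therefore the treewidth is 1.

1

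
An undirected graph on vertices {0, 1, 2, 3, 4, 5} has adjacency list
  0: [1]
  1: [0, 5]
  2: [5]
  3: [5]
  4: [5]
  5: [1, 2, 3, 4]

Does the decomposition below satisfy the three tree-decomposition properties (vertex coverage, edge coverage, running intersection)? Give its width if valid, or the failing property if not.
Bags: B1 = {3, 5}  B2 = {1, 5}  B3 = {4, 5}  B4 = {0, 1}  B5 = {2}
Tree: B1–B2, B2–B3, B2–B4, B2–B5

A tree decomposition must satisfy three properties: every vertex lies in some bag; for every edge, both endpoints lie together in some bag; and for every vertex, the bags containing it form a connected subtree. Here edge (5,2) lies in no bag, so the decomposition is invalid.

No — edge (5,2) lies in no bag.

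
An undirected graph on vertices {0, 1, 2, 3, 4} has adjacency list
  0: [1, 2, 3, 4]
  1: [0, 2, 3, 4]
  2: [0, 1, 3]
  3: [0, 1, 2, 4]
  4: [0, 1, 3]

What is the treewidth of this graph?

A width-3 tree decomposition is:
Bags: B1 = {0, 1, 3, 4}  B2 = {0, 1, 2, 3}
Tree: B1–B2
Each bag holds 4 vertices, so the decomposition has width 3, which upper-bounds the treewidth. On the other hand G contains the 4-clique {0, 1, 2, 3}. A clique must lie in a single bag of any decomposition, so no decomposition can have width below 3. Hence tw(G) = 3 exactly.

3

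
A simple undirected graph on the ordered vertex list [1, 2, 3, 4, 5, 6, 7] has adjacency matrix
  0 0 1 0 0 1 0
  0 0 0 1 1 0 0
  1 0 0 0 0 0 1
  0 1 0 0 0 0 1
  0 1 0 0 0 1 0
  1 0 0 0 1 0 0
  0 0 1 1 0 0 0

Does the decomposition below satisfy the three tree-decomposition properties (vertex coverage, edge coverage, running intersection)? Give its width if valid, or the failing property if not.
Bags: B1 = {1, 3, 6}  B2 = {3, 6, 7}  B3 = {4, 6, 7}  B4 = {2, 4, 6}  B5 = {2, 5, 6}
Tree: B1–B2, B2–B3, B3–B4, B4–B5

Vertex coverage: the bags together contain {1, 2, 3, 4, 5, 6, 7}, the full vertex set. Edge coverage: each edge of G has both endpoints in at least one bag. Running intersection: for every vertex, the bags containing it form a connected subtree. All three properties hold, so this is a valid tree decomposition of width max|bag| − 1 = 2, and hence tw(G) ≤ 2.

Yes; width 2.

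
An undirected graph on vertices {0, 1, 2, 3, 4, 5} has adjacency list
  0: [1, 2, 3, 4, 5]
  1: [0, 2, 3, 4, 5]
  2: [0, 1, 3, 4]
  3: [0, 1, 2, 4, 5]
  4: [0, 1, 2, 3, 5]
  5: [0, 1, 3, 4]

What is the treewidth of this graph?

A width-4 tree decomposition is:
Bags: B1 = {0, 1, 3, 4, 5}  B2 = {0, 1, 2, 3, 4}
Tree: B1–B2
Each bag holds 5 vertices, so the decomposition has width 4, which upper-bounds the treewidth. Conversely, {0, 1, 2, 3, 4} is a clique of size 5, and the vertices of any clique must share a bag in every tree decomposition; so some bag has ≥ 5 vertices and tw(G) ≥ 4. Therefore the treewidth is 4.

4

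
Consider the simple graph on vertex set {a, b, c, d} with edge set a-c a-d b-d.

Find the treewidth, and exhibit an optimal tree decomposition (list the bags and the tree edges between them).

Every bag has size at most 2, so the width is 2 − 1 = 1 and tw(G) ≤ 1. Since G has at least one edge (e.g. c–a), it is not an edgeless graph, so tw(G) ≥ 1. Combining the bounds, tw(G) = 1.

Treewidth 1.
One optimal decomposition is:
Bags: B1 = {a, c}  B2 = {a, d}  B3 = {b, d}
Tree: B1–B2, B2–B3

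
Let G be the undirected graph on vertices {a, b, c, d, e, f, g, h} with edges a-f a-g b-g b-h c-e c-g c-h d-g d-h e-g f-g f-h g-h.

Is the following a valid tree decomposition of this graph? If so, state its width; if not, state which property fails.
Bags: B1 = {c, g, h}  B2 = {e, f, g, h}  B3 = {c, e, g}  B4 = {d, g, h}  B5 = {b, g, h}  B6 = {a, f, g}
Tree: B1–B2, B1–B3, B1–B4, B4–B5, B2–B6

No — bags containing vertex e are not connected in the tree.

A tree decomposition must satisfy three properties: every vertex lies in some bag; for every edge, both endpoints lie together in some bag; and for every vertex, the bags containing it form a connected subtree. Here bags containing vertex e are not connected in the tree, so the decomposition is invalid.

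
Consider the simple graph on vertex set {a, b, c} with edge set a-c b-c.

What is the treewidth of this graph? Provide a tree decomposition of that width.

The largest bag has 2 vertices, giving width 1; this decomposition certifies tw(G) ≤ 1. Any graph with an edge has treewidth ≥ 1, and G has the edge c–b. Therefore the treewidth is 1.

Treewidth 1.
One optimal decomposition is:
Bags: B1 = {b, c}  B2 = {a, c}
Tree: B1–B2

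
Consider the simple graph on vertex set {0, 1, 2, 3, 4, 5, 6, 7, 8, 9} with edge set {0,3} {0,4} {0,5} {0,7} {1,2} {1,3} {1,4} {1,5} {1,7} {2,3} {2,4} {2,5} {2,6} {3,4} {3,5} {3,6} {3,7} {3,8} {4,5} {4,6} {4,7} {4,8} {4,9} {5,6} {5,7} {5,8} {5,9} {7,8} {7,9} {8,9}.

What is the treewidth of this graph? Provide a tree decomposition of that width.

Treewidth 4.
One such decomposition:
Bags: B1 = {1, 3, 4, 5, 7}  B2 = {0, 3, 4, 5, 7}  B3 = {1, 2, 3, 4, 5}  B4 = {3, 4, 5, 7, 8}  B5 = {2, 3, 4, 5, 6}  B6 = {4, 5, 7, 8, 9}
Tree: B1–B2, B1–B3, B2–B4, B3–B5, B4–B6

The largest bag has 5 vertices, giving width 4; this decomposition certifies tw(G) ≤ 4. Conversely, {4, 5, 7, 8, 9} is a clique of size 5, and the vertices of any clique must share a bag in every tree decomposition; so some bag has ≥ 5 vertices and tw(G) ≥ 4. Combining the bounds, tw(G) = 4.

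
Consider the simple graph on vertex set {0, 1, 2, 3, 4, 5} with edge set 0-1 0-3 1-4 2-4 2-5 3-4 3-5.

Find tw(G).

A width-2 tree decomposition is:
Bags: B1 = {2, 4, 5}  B2 = {3, 4, 5}  B3 = {1, 3, 4}  B4 = {0, 1, 3}
Tree: B1–B2, B2–B3, B3–B4
The largest bag has 3 vertices, giving width 2; this decomposition certifies tw(G) ≤ 2. Since 2–5–3–4–2 is a cycle in G, G is not acyclic. Forests are exactly the graphs of treewidth ≤ 1, so tw(G) ≥ 2. Therefore the treewidth is 2.

2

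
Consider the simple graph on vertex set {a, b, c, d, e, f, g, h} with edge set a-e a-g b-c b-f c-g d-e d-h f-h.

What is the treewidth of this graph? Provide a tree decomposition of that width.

Treewidth 2.
One such decomposition:
Bags: B1 = {a, c, g}  B2 = {a, b, c}  B3 = {a, b, f}  B4 = {a, f, h}  B5 = {a, d, h}  B6 = {a, d, e}
Tree: B1–B2, B2–B3, B3–B4, B4–B5, B5–B6

Every bag has size at most 3, so the width is 3 − 1 = 2 and tw(G) ≤ 2. Since a–g–c–b–f–h–d–e–a is a cycle in G, G is not acyclic. Forests are exactly the graphs of treewidth ≤ 1, so tw(G) ≥ 2. Combining the bounds, tw(G) = 2.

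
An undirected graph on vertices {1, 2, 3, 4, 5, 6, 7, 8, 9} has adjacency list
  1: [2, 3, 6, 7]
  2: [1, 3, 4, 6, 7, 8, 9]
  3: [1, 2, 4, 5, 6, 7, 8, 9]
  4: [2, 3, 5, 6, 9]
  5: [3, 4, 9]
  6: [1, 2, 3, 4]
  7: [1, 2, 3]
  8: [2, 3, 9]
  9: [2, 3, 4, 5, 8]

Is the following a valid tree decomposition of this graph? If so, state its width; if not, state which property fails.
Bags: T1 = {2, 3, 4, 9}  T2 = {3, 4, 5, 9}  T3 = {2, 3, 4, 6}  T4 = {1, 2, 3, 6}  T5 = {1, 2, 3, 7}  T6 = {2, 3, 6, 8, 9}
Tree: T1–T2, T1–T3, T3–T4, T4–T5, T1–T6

No — bags containing vertex 6 are not connected in the tree.

A tree decomposition must satisfy three properties: every vertex lies in some bag; for every edge, both endpoints lie together in some bag; and for every vertex, the bags containing it form a connected subtree. Here bags containing vertex 6 are not connected in the tree, so the decomposition is invalid.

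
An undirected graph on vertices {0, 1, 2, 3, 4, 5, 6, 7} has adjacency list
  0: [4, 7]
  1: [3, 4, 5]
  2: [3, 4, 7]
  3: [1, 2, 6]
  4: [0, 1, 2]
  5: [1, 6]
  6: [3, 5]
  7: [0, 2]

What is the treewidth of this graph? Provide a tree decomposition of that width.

Treewidth 2.
One optimal decomposition is:
Bags: B1 = {0, 4, 7}  B2 = {2, 4, 7}  B3 = {1, 2, 4}  B4 = {1, 2, 3}  B5 = {1, 3, 5}  B6 = {3, 5, 6}
Tree: B1–B2, B2–B3, B3–B4, B4–B5, B5–B6

Each bag holds 3 vertices, so the decomposition has width 2, which upper-bounds the treewidth. For the lower bound, G contains the cycle 0–7–2–4–0, so G is not a forest; only forests have treewidth ≤ 1, hence tw(G) ≥ 2. Combining the bounds, tw(G) = 2.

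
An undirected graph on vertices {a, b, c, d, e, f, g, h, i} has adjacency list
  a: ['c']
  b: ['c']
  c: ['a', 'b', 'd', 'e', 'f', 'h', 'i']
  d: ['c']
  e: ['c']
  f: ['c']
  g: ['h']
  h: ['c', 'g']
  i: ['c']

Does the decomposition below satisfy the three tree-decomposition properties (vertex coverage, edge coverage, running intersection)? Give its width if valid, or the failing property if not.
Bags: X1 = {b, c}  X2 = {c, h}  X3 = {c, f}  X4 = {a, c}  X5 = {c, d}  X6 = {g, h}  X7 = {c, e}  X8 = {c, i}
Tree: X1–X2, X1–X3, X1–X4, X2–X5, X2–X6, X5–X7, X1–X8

Yes; width 1.

Every vertex of G appears in some bag (union = {a, b, c, d, e, f, g, h, i}); every edge is covered by a bag; and for each vertex v the set of bags containing v is connected in the bag tree. The decomposition is therefore valid. The largest bag has 2 vertices, so the width is 1.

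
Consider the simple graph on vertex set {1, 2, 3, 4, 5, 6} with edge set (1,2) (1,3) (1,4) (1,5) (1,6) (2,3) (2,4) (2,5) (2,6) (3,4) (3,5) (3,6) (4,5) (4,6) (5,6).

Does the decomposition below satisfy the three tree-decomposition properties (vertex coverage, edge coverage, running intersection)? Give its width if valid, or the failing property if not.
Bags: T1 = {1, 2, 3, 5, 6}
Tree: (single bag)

No — vertex 4 appears in no bag.

A tree decomposition must satisfy three properties: every vertex lies in some bag; for every edge, both endpoints lie together in some bag; and for every vertex, the bags containing it form a connected subtree. Here vertex 4 appears in no bag, so the decomposition is invalid.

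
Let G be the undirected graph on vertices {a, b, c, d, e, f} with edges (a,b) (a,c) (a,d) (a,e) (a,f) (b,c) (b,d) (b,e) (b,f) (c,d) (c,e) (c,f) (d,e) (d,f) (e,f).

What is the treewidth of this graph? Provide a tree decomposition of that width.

A single bag containing all 6 vertices is trivially a valid decomposition of width 5. On the other hand G contains the 6-clique {a, b, c, d, e, f}. A clique must lie in a single bag of any decomposition, so no decomposition can have width below 5. Hence tw(G) = 5 exactly.

Treewidth 5.
One such decomposition:
Bags: B1 = {a, b, c, d, e, f}
Tree: (single bag)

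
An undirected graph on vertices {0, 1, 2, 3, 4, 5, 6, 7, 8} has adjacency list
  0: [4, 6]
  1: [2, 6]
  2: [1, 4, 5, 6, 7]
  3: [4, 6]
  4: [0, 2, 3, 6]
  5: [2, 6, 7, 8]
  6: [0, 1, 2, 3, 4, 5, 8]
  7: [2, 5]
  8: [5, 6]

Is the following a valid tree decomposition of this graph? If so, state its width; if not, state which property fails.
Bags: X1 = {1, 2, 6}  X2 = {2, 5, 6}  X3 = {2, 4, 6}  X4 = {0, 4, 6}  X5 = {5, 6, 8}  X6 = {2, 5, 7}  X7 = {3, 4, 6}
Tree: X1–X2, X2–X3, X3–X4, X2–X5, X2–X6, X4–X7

Every vertex of G appears in some bag (union = {0, 1, 2, 3, 4, 5, 6, 7, 8}); every edge is covered by a bag; and for each vertex v the set of bags containing v is connected in the bag tree. The decomposition is therefore valid. The largest bag has 3 vertices, so the width is 2.

Yes; width 2.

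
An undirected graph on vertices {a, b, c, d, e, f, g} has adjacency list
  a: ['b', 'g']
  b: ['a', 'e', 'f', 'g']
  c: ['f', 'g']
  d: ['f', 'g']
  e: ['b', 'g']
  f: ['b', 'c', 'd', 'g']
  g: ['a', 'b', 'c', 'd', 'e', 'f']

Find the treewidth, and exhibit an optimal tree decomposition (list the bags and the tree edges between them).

Every bag has size at most 3, so the width is 3 − 1 = 2 and tw(G) ≤ 2. Conversely, {a, b, g} is a clique of size 3, and the vertices of any clique must share a bag in every tree decomposition; so some bag has ≥ 3 vertices and tw(G) ≥ 2. The upper and lower bounds meet at 2, so that is the treewidth.

Treewidth 2.
One optimal decomposition is:
Bags: B1 = {a, b, g}  B2 = {b, f, g}  B3 = {b, e, g}  B4 = {d, f, g}  B5 = {c, f, g}
Tree: B1–B2, B1–B3, B2–B4, B4–B5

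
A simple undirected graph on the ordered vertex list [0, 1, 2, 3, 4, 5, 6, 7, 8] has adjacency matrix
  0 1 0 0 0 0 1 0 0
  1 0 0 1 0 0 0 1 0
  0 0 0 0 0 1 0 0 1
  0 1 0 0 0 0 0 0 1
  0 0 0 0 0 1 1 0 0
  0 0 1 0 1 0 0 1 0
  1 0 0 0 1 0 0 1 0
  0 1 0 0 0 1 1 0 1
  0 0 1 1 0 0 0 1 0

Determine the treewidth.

A width-3 tree decomposition is:
Bags: B1 = {2, 4, 5, 6}  B2 = {2, 5, 6, 7}  B3 = {2, 6, 7, 8}  B4 = {0, 6, 7, 8}  B5 = {0, 1, 7, 8}  B6 = {0, 1, 3, 8}
Tree: B1–B2, B2–B3, B3–B4, B4–B5, B5–B6
The largest bag has 4 vertices, giving width 3; this decomposition certifies tw(G) ≤ 3. For the lower bound: the 4 vertex sets {2,4,5}, {6}, {7}, {0,1,3,8} are disjoint, each induces a connected subgraph, and every pair is joined by at least one edge of G. Contracting each set to a single vertex therefore yields K_{4} as a minor, and since treewidth is minor-monotone, tw(G) ≥ tw(K_{4}) = 3. The upper and lower bounds meet at 3, so that is the treewidth.

3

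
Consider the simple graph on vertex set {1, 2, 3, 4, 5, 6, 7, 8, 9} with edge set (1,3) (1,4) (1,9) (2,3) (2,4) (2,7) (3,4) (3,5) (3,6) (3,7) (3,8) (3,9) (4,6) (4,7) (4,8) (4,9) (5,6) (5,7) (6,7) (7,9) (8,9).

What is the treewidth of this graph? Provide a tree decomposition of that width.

The largest bag has 4 vertices, giving width 3; this decomposition certifies tw(G) ≤ 3. For the lower bound, the 4 vertices {3, 4, 8, 9} are pairwise adjacent, and any tree decomposition puts a clique entirely inside one bag — forcing width ≥ 3. The upper and lower bounds meet at 3, so that is the treewidth.

Treewidth 3.
One optimal decomposition is:
Bags: B1 = {1, 3, 4, 9}  B2 = {3, 4, 7, 9}  B3 = {3, 4, 8, 9}  B4 = {2, 3, 4, 7}  B5 = {3, 4, 6, 7}  B6 = {3, 5, 6, 7}
Tree: B1–B2, B2–B3, B2–B4, B4–B5, B5–B6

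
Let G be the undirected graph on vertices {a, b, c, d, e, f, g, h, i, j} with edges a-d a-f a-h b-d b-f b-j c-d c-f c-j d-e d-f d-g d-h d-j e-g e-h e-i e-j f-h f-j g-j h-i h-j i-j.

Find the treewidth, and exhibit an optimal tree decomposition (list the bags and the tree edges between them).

Treewidth 3.
One such decomposition:
Bags: B1 = {d, e, h, j}  B2 = {d, f, h, j}  B3 = {b, d, f, j}  B4 = {e, h, i, j}  B5 = {c, d, f, j}  B6 = {d, e, g, j}  B7 = {a, d, f, h}
Tree: B1–B2, B2–B3, B1–B4, B3–B5, B1–B6, B2–B7

The largest bag has 4 vertices, giving width 3; this decomposition certifies tw(G) ≤ 3. Conversely, {d, e, g, j} is a clique of size 4, and the vertices of any clique must share a bag in every tree decomposition; so some bag has ≥ 4 vertices and tw(G) ≥ 3. Combining the bounds, tw(G) = 3.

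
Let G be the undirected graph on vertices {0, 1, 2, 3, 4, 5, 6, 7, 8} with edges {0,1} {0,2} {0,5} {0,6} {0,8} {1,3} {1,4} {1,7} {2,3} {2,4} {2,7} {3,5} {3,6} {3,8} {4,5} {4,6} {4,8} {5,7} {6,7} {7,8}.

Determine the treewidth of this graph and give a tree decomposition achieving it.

Each bag holds 5 vertices, so the decomposition has width 4, which upper-bounds the treewidth. For the lower bound: the 5 vertex sets {1,3}, {0,5}, {2,7}, {4}, {6} are disjoint, each induces a connected subgraph, and every pair is joined by at least one edge of G. Contracting each set to a single vertex therefore yields K_{5} as a minor, and since treewidth is minor-monotone, tw(G) ≥ tw(K_{5}) = 4. Therefore the treewidth is 4.

Treewidth 4.
One such decomposition:
Bags: B1 = {0, 1, 3, 4, 7}  B2 = {0, 3, 4, 5, 7}  B3 = {0, 2, 3, 4, 7}  B4 = {0, 3, 4, 6, 7}  B5 = {0, 3, 4, 7, 8}
Tree: B1–B2, B2–B3, B3–B4, B4–B5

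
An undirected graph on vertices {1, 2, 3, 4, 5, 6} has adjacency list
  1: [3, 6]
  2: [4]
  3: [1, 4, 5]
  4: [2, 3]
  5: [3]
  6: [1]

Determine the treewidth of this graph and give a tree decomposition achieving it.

Each bag holds 2 vertices, so the decomposition has width 1, which upper-bounds the treewidth. G has an edge, so its treewidth is at least 1. The upper and lower bounds meet at 1, so that is the treewidth.

Treewidth 1.
One such decomposition:
Bags: B1 = {3, 5}  B2 = {1, 3}  B3 = {3, 4}  B4 = {1, 6}  B5 = {2, 4}
Tree: B1–B2, B2–B3, B2–B4, B3–B5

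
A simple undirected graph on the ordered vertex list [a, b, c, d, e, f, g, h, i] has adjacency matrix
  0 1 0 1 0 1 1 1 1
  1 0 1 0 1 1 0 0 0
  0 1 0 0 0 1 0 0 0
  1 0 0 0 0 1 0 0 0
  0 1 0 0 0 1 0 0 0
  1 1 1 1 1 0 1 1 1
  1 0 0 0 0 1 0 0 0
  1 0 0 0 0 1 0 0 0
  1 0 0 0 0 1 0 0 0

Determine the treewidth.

A width-2 tree decomposition is:
Bags: B1 = {a, f, i}  B2 = {a, b, f}  B3 = {a, f, g}  B4 = {a, f, h}  B5 = {b, e, f}  B6 = {b, c, f}  B7 = {a, d, f}
Tree: B1–B2, B1–B3, B1–B4, B2–B5, B2–B6, B3–B7
The largest bag has 3 vertices, giving width 2; this decomposition certifies tw(G) ≤ 2. On the other hand G contains the 3-clique {b, e, f}. A clique must lie in a single bag of any decomposition, so no decomposition can have width below 2. Hence tw(G) = 2 exactly.

2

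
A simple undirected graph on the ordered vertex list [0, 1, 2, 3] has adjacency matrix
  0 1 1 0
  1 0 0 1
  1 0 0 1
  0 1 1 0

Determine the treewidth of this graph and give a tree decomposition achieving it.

The largest bag has 3 vertices, giving width 2; this decomposition certifies tw(G) ≤ 2. The edges 2–3–1–0–2 form a cycle, so G is not a tree and its treewidth is at least 2. The upper and lower bounds meet at 2, so that is the treewidth.

Treewidth 2.
Bags: B1 = {1, 2, 3}  B2 = {0, 1, 2}
Tree: B1–B2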